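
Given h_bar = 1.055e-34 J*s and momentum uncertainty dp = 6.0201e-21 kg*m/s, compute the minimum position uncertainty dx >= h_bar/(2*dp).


dx = h_bar / (2 * dp)
= 1.055e-34 / (2 * 6.0201e-21)
= 1.055e-34 / 1.2040e-20
= 8.7623e-15 m

8.7623e-15


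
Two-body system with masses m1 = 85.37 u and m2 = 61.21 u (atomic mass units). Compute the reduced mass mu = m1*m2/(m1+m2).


mu = m1 * m2 / (m1 + m2)
= 85.37 * 61.21 / (85.37 + 61.21)
= 5225.4977 / 146.58
= 35.6495 u

35.6495


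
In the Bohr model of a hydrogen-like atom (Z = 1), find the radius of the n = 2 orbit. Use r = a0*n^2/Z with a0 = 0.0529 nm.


r = a0 * n^2 / Z
= 0.0529 * 2^2 / 1
= 0.0529 * 4 / 1
= 0.2116 nm

0.2116


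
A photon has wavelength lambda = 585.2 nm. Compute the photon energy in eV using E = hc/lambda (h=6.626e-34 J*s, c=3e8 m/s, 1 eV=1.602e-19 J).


E = hc / lambda
= (6.626e-34)(3e8) / (585.2e-9)
= 1.9878e-25 / 5.8520e-07
= 3.3968e-19 J
Converting to eV: 3.3968e-19 / 1.602e-19
= 2.1203 eV

2.1203


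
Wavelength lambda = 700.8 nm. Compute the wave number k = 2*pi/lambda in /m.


k = 2 * pi / lambda
= 6.2832 / (700.8e-9)
= 6.2832 / 7.0080e-07
= 8.9657e+06 /m

8.9657e+06


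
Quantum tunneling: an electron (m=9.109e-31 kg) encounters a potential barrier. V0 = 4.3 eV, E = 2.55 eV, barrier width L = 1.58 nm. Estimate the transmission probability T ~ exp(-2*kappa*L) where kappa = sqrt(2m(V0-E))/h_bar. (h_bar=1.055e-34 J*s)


V0 - E = 1.75 eV = 2.8035e-19 J
kappa = sqrt(2 * m * (V0-E)) / h_bar
= sqrt(2 * 9.109e-31 * 2.8035e-19) / 1.055e-34
= 6.7740e+09 /m
2*kappa*L = 2 * 6.7740e+09 * 1.58e-9
= 21.406
T = exp(-21.406) = 5.052404e-10

5.052404e-10


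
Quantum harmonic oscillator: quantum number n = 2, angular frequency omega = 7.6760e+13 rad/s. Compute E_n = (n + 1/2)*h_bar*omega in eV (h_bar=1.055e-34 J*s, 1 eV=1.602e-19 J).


E = (n + 1/2) * h_bar * omega
= (2 + 0.5) * 1.055e-34 * 7.6760e+13
= 2.5 * 8.0982e-21
= 2.0245e-20 J
= 0.1264 eV

0.1264


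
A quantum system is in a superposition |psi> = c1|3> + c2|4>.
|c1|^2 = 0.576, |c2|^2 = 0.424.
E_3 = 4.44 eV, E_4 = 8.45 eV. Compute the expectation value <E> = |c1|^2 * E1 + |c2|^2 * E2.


<E> = |c1|^2 * E1 + |c2|^2 * E2
= 0.576 * 4.44 + 0.424 * 8.45
= 2.5574 + 3.5828
= 6.1402 eV

6.1402


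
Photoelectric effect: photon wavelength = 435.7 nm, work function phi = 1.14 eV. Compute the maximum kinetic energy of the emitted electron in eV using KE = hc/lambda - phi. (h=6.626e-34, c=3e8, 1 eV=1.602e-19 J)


E_photon = hc / lambda
= (6.626e-34)(3e8) / (435.7e-9)
= 4.5623e-19 J
= 2.8479 eV
KE = E_photon - phi
= 2.8479 - 1.14
= 1.7079 eV

1.7079


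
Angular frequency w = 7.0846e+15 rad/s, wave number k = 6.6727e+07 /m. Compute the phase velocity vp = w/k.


vp = w / k
= 7.0846e+15 / 6.6727e+07
= 1.0617e+08 m/s

1.0617e+08


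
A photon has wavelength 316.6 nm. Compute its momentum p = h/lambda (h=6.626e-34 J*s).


p = h / lambda
= 6.626e-34 / (316.6e-9)
= 6.626e-34 / 3.1660e-07
= 2.0929e-27 kg*m/s

2.0929e-27


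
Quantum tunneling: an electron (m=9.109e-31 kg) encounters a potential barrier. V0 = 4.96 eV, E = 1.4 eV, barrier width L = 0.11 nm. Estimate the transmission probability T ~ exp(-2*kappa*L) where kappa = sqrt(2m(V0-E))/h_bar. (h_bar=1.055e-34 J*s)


V0 - E = 3.56 eV = 5.7031e-19 J
kappa = sqrt(2 * m * (V0-E)) / h_bar
= sqrt(2 * 9.109e-31 * 5.7031e-19) / 1.055e-34
= 9.6617e+09 /m
2*kappa*L = 2 * 9.6617e+09 * 0.11e-9
= 2.1256
T = exp(-2.1256) = 1.193641e-01

1.193641e-01


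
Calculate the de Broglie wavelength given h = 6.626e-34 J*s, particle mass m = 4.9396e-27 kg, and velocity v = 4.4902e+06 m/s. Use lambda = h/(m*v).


lambda = h / (m * v)
= 6.626e-34 / (4.9396e-27 * 4.4902e+06)
= 6.626e-34 / 2.2180e-20
= 2.9874e-14 m

2.9874e-14


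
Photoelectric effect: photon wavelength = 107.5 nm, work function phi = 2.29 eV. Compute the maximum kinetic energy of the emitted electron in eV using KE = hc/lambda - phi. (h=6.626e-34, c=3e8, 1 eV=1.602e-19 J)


E_photon = hc / lambda
= (6.626e-34)(3e8) / (107.5e-9)
= 1.8491e-18 J
= 11.5425 eV
KE = E_photon - phi
= 11.5425 - 2.29
= 9.2525 eV

9.2525


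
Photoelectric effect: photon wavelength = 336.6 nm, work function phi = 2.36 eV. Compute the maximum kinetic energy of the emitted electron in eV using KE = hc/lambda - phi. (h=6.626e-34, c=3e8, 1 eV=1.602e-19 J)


E_photon = hc / lambda
= (6.626e-34)(3e8) / (336.6e-9)
= 5.9055e-19 J
= 3.6863 eV
KE = E_photon - phi
= 3.6863 - 2.36
= 1.3263 eV

1.3263


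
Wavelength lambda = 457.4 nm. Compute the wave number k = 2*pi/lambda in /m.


k = 2 * pi / lambda
= 6.2832 / (457.4e-9)
= 6.2832 / 4.5740e-07
= 1.3737e+07 /m

1.3737e+07


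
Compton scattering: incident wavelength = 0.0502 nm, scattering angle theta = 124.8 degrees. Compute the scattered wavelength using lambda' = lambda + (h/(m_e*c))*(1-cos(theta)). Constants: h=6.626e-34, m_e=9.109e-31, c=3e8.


Compton wavelength: h/(m_e*c) = 2.4247e-12 m
d_lambda = 2.4247e-12 * (1 - cos(124.8 deg))
= 2.4247e-12 * 1.570714
= 3.8085e-12 m = 0.003809 nm
lambda' = 0.0502 + 0.003809
= 0.054009 nm

0.054009


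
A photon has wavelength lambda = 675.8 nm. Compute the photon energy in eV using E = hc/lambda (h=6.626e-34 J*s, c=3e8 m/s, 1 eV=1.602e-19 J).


E = hc / lambda
= (6.626e-34)(3e8) / (675.8e-9)
= 1.9878e-25 / 6.7580e-07
= 2.9414e-19 J
Converting to eV: 2.9414e-19 / 1.602e-19
= 1.8361 eV

1.8361


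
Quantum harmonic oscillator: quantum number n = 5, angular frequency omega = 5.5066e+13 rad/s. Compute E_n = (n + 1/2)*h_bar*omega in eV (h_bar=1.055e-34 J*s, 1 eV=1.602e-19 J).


E = (n + 1/2) * h_bar * omega
= (5 + 0.5) * 1.055e-34 * 5.5066e+13
= 5.5 * 5.8095e-21
= 3.1952e-20 J
= 0.1995 eV

0.1995


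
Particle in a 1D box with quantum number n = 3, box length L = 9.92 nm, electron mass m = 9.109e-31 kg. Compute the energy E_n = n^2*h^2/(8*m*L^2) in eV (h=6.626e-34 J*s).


E = n^2 * h^2 / (8 * m * L^2)
= 3^2 * (6.626e-34)^2 / (8 * 9.109e-31 * (9.92e-9)^2)
= 9 * 4.3904e-67 / (8 * 9.109e-31 * 9.8406e-17)
= 5.5101e-21 J
= 0.0344 eV

0.0344


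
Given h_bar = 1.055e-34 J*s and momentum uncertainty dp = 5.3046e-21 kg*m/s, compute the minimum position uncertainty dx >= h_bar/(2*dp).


dx = h_bar / (2 * dp)
= 1.055e-34 / (2 * 5.3046e-21)
= 1.055e-34 / 1.0609e-20
= 9.9442e-15 m

9.9442e-15


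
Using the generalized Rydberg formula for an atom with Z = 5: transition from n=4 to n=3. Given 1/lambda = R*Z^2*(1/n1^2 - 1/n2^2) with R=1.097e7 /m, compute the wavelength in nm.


1/lambda = R * Z^2 * (1/n1^2 - 1/n2^2)
= 1.097e7 * 5^2 * (1/3^2 - 1/4^2)
= 1.097e7 * 25 * (0.111111 - 0.0625)
= 1.3332e+07 /m
lambda = 1 / 1.3332e+07
= 75.0098 nm

75.0098


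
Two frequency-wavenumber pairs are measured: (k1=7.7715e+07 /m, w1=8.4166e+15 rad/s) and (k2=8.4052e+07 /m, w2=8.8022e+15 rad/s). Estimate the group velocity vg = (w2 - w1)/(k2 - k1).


vg = (w2 - w1) / (k2 - k1)
= (8.8022e+15 - 8.4166e+15) / (8.4052e+07 - 7.7715e+07)
= 3.8560e+14 / 6.3370e+06
= 6.0849e+07 m/s

6.0849e+07


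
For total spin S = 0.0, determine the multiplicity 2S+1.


Spin multiplicity = 2S + 1
= 2 * 0.0 + 1
= 0.0 + 1
= 1

1


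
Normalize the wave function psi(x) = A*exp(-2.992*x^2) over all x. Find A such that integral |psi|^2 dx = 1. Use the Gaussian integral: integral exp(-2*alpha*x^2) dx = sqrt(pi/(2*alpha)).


integral |psi|^2 dx = A^2 * sqrt(pi/(2*alpha)) = 1
A^2 = sqrt(2*alpha/pi)
= sqrt(2 * 2.992 / pi)
= 1.380133
A = sqrt(1.380133)
= 1.1748

1.1748


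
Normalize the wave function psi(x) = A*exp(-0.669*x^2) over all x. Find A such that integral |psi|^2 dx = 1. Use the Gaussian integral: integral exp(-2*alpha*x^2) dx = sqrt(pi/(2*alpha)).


integral |psi|^2 dx = A^2 * sqrt(pi/(2*alpha)) = 1
A^2 = sqrt(2*alpha/pi)
= sqrt(2 * 0.669 / pi)
= 0.652609
A = sqrt(0.652609)
= 0.8078

0.8078


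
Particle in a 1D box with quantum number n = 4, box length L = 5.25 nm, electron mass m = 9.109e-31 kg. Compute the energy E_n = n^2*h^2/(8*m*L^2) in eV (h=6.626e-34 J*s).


E = n^2 * h^2 / (8 * m * L^2)
= 4^2 * (6.626e-34)^2 / (8 * 9.109e-31 * (5.25e-9)^2)
= 16 * 4.3904e-67 / (8 * 9.109e-31 * 2.7563e-17)
= 3.4974e-20 J
= 0.2183 eV

0.2183


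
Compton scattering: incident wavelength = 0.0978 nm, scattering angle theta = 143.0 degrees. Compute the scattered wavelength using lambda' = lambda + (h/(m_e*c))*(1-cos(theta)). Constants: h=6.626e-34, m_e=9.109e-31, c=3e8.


Compton wavelength: h/(m_e*c) = 2.4247e-12 m
d_lambda = 2.4247e-12 * (1 - cos(143.0 deg))
= 2.4247e-12 * 1.798636
= 4.3612e-12 m = 0.004361 nm
lambda' = 0.0978 + 0.004361
= 0.102161 nm

0.102161


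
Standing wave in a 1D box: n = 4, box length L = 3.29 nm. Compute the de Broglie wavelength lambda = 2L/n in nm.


lambda = 2L / n
= 2 * 3.29 / 4
= 6.58 / 4
= 1.645 nm

1.645


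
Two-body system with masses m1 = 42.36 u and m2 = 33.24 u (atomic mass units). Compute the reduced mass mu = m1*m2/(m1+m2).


mu = m1 * m2 / (m1 + m2)
= 42.36 * 33.24 / (42.36 + 33.24)
= 1408.0464 / 75.6
= 18.625 u

18.625


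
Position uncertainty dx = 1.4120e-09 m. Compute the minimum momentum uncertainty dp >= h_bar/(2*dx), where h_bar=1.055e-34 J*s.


dp = h_bar / (2 * dx)
= 1.055e-34 / (2 * 1.4120e-09)
= 1.055e-34 / 2.8240e-09
= 3.7358e-26 kg*m/s

3.7358e-26


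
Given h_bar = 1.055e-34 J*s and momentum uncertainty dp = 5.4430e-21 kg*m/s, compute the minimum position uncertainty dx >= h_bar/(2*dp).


dx = h_bar / (2 * dp)
= 1.055e-34 / (2 * 5.4430e-21)
= 1.055e-34 / 1.0886e-20
= 9.6913e-15 m

9.6913e-15


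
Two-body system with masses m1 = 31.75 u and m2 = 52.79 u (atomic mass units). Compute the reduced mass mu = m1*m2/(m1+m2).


mu = m1 * m2 / (m1 + m2)
= 31.75 * 52.79 / (31.75 + 52.79)
= 1676.0825 / 84.54
= 19.8259 u

19.8259


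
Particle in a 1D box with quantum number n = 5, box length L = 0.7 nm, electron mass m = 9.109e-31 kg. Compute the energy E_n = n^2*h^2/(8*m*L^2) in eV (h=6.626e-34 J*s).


E = n^2 * h^2 / (8 * m * L^2)
= 5^2 * (6.626e-34)^2 / (8 * 9.109e-31 * (0.7e-9)^2)
= 25 * 4.3904e-67 / (8 * 9.109e-31 * 4.9000e-19)
= 3.0739e-18 J
= 19.1877 eV

19.1877


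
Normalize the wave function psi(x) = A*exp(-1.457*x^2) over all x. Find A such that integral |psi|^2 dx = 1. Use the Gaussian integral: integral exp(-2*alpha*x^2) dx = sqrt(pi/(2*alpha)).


integral |psi|^2 dx = A^2 * sqrt(pi/(2*alpha)) = 1
A^2 = sqrt(2*alpha/pi)
= sqrt(2 * 1.457 / pi)
= 0.963097
A = sqrt(0.963097)
= 0.9814

0.9814


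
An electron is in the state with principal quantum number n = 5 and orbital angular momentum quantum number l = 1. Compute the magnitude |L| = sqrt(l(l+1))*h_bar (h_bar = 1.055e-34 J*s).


L = sqrt(l*(l+1)) * h_bar
= sqrt(1 * 2) * 1.055e-34
= sqrt(2) * 1.055e-34
= 1.4142 * 1.055e-34
= 1.4920e-34 J*s

1.4920e-34


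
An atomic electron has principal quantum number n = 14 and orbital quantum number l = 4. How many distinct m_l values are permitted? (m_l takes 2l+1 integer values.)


m_l ranges from -l to +l in integer steps
So m_l goes from -4 to +4
Count = 2l + 1 = 2*4 + 1
= 9

9


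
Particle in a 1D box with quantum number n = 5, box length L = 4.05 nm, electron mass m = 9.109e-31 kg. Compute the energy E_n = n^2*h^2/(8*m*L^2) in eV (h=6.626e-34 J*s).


E = n^2 * h^2 / (8 * m * L^2)
= 5^2 * (6.626e-34)^2 / (8 * 9.109e-31 * (4.05e-9)^2)
= 25 * 4.3904e-67 / (8 * 9.109e-31 * 1.6402e-17)
= 9.1827e-20 J
= 0.5732 eV

0.5732


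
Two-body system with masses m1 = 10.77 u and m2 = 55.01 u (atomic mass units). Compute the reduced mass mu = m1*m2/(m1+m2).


mu = m1 * m2 / (m1 + m2)
= 10.77 * 55.01 / (10.77 + 55.01)
= 592.4577 / 65.78
= 9.0067 u

9.0067


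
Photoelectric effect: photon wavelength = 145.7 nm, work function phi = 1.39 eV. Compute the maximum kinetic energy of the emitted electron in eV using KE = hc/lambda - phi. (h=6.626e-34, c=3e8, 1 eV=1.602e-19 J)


E_photon = hc / lambda
= (6.626e-34)(3e8) / (145.7e-9)
= 1.3643e-18 J
= 8.5163 eV
KE = E_photon - phi
= 8.5163 - 1.39
= 7.1263 eV

7.1263


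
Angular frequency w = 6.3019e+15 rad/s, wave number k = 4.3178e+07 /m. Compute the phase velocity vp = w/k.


vp = w / k
= 6.3019e+15 / 4.3178e+07
= 1.4595e+08 m/s

1.4595e+08


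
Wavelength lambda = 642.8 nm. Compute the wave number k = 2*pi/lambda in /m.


k = 2 * pi / lambda
= 6.2832 / (642.8e-9)
= 6.2832 / 6.4280e-07
= 9.7747e+06 /m

9.7747e+06


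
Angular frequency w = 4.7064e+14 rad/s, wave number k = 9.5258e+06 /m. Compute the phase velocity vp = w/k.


vp = w / k
= 4.7064e+14 / 9.5258e+06
= 4.9407e+07 m/s

4.9407e+07


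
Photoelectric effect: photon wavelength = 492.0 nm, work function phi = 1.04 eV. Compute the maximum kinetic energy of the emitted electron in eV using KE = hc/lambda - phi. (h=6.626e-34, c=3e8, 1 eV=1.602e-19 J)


E_photon = hc / lambda
= (6.626e-34)(3e8) / (492.0e-9)
= 4.0402e-19 J
= 2.522 eV
KE = E_photon - phi
= 2.522 - 1.04
= 1.482 eV

1.482


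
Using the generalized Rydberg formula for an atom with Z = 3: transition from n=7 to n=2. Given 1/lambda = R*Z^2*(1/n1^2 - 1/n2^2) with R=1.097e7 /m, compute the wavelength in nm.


1/lambda = R * Z^2 * (1/n1^2 - 1/n2^2)
= 1.097e7 * 3^2 * (1/2^2 - 1/7^2)
= 1.097e7 * 9 * (0.25 - 0.020408)
= 2.2668e+07 /m
lambda = 1 / 2.2668e+07
= 44.1158 nm

44.1158


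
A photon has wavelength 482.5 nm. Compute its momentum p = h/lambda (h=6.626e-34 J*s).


p = h / lambda
= 6.626e-34 / (482.5e-9)
= 6.626e-34 / 4.8250e-07
= 1.3733e-27 kg*m/s

1.3733e-27


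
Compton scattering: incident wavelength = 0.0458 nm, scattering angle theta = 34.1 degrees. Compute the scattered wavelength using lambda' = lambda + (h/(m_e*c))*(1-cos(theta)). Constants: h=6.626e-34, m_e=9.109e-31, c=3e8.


Compton wavelength: h/(m_e*c) = 2.4247e-12 m
d_lambda = 2.4247e-12 * (1 - cos(34.1 deg))
= 2.4247e-12 * 0.17194
= 4.1690e-13 m = 0.000417 nm
lambda' = 0.0458 + 0.000417
= 0.046217 nm

0.046217


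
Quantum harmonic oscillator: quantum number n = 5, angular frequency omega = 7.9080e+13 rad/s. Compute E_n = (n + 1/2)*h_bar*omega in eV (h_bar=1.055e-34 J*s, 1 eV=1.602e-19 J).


E = (n + 1/2) * h_bar * omega
= (5 + 0.5) * 1.055e-34 * 7.9080e+13
= 5.5 * 8.3429e-21
= 4.5886e-20 J
= 0.2864 eV

0.2864


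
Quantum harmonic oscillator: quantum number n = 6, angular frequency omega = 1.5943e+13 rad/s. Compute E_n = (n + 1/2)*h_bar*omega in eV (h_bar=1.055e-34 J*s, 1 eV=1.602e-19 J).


E = (n + 1/2) * h_bar * omega
= (6 + 0.5) * 1.055e-34 * 1.5943e+13
= 6.5 * 1.6820e-21
= 1.0933e-20 J
= 0.0682 eV

0.0682


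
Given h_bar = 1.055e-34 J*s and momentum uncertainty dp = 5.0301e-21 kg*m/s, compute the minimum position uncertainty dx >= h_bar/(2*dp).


dx = h_bar / (2 * dp)
= 1.055e-34 / (2 * 5.0301e-21)
= 1.055e-34 / 1.0060e-20
= 1.0487e-14 m

1.0487e-14


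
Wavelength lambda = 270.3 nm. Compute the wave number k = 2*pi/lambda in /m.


k = 2 * pi / lambda
= 6.2832 / (270.3e-9)
= 6.2832 / 2.7030e-07
= 2.3245e+07 /m

2.3245e+07


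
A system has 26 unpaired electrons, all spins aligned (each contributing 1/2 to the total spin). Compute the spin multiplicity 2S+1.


Total spin S = N * (1/2) = 26 * 0.5 = 13.0
Spin multiplicity = 2S + 1
= 2 * 13.0 + 1
= 27

27


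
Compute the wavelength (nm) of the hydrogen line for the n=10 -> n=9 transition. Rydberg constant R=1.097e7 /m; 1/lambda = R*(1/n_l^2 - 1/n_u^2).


1/lambda = R * (1/n_l^2 - 1/n_u^2)
= 1.097e7 * (1/9^2 - 1/10^2)
= 1.097e7 * (0.012346 - 0.01)
= 1.097e7 * 0.002346
= 2.5732e+04 /m
lambda = 1 / 2.5732e+04 = 38861.968 nm

38861.968


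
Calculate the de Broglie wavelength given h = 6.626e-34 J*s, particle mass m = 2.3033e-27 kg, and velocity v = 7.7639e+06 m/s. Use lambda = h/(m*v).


lambda = h / (m * v)
= 6.626e-34 / (2.3033e-27 * 7.7639e+06)
= 6.626e-34 / 1.7883e-20
= 3.7053e-14 m

3.7053e-14


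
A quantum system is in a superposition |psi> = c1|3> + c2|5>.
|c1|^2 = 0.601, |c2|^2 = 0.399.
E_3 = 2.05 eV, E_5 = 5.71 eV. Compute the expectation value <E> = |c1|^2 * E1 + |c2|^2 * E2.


<E> = |c1|^2 * E1 + |c2|^2 * E2
= 0.601 * 2.05 + 0.399 * 5.71
= 1.232 + 2.2783
= 3.5103 eV

3.5103


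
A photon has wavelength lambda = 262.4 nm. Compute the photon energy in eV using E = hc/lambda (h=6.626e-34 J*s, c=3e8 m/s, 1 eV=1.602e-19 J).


E = hc / lambda
= (6.626e-34)(3e8) / (262.4e-9)
= 1.9878e-25 / 2.6240e-07
= 7.5755e-19 J
Converting to eV: 7.5755e-19 / 1.602e-19
= 4.7287 eV

4.7287


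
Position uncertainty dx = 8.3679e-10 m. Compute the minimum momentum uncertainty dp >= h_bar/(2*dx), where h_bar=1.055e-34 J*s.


dp = h_bar / (2 * dx)
= 1.055e-34 / (2 * 8.3679e-10)
= 1.055e-34 / 1.6736e-09
= 6.3039e-26 kg*m/s

6.3039e-26


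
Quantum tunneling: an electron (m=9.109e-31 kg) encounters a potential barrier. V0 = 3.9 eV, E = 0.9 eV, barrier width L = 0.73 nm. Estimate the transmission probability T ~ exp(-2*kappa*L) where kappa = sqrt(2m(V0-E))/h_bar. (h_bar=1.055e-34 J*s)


V0 - E = 3.0 eV = 4.8060e-19 J
kappa = sqrt(2 * m * (V0-E)) / h_bar
= sqrt(2 * 9.109e-31 * 4.8060e-19) / 1.055e-34
= 8.8693e+09 /m
2*kappa*L = 2 * 8.8693e+09 * 0.73e-9
= 12.9492
T = exp(-12.9492) = 2.378143e-06

2.378143e-06


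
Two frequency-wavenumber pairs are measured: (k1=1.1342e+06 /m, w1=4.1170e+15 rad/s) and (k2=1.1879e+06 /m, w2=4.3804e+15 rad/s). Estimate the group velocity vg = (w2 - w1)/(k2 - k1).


vg = (w2 - w1) / (k2 - k1)
= (4.3804e+15 - 4.1170e+15) / (1.1879e+06 - 1.1342e+06)
= 2.6340e+14 / 5.3700e+04
= 4.9050e+09 m/s

4.9050e+09


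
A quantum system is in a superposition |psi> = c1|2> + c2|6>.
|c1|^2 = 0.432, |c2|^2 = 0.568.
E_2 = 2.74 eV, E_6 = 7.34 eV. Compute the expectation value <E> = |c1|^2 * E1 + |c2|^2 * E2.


<E> = |c1|^2 * E1 + |c2|^2 * E2
= 0.432 * 2.74 + 0.568 * 7.34
= 1.1837 + 4.1691
= 5.3528 eV

5.3528


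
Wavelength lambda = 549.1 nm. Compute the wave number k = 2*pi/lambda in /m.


k = 2 * pi / lambda
= 6.2832 / (549.1e-9)
= 6.2832 / 5.4910e-07
= 1.1443e+07 /m

1.1443e+07


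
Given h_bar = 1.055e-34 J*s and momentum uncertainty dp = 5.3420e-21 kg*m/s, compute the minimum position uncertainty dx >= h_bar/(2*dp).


dx = h_bar / (2 * dp)
= 1.055e-34 / (2 * 5.3420e-21)
= 1.055e-34 / 1.0684e-20
= 9.8746e-15 m

9.8746e-15


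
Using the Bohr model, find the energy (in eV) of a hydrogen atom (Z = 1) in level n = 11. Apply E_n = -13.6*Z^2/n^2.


E_n = -13.6 * Z^2 / n^2
= -13.6 * 1^2 / 11^2
= -13.6 * 1 / 121
= -0.1124 eV

-0.1124


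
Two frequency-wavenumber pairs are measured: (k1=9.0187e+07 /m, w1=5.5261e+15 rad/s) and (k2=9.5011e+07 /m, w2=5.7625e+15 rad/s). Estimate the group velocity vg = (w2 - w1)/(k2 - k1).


vg = (w2 - w1) / (k2 - k1)
= (5.7625e+15 - 5.5261e+15) / (9.5011e+07 - 9.0187e+07)
= 2.3640e+14 / 4.8240e+06
= 4.9005e+07 m/s

4.9005e+07


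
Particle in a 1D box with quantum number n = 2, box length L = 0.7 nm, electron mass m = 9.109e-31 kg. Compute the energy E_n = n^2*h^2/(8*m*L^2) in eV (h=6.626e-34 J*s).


E = n^2 * h^2 / (8 * m * L^2)
= 2^2 * (6.626e-34)^2 / (8 * 9.109e-31 * (0.7e-9)^2)
= 4 * 4.3904e-67 / (8 * 9.109e-31 * 4.9000e-19)
= 4.9182e-19 J
= 3.07 eV

3.07


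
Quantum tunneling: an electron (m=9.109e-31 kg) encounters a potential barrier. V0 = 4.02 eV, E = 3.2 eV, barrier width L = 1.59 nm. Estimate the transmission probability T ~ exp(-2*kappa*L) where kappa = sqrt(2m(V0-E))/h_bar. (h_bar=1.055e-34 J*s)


V0 - E = 0.82 eV = 1.3136e-19 J
kappa = sqrt(2 * m * (V0-E)) / h_bar
= sqrt(2 * 9.109e-31 * 1.3136e-19) / 1.055e-34
= 4.6370e+09 /m
2*kappa*L = 2 * 4.6370e+09 * 1.59e-9
= 14.7456
T = exp(-14.7456) = 3.945085e-07

3.945085e-07


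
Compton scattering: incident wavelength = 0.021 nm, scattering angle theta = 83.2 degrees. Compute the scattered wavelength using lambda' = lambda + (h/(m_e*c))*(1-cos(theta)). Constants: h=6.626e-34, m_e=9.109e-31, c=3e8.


Compton wavelength: h/(m_e*c) = 2.4247e-12 m
d_lambda = 2.4247e-12 * (1 - cos(83.2 deg))
= 2.4247e-12 * 0.881596
= 2.1376e-12 m = 0.002138 nm
lambda' = 0.021 + 0.002138
= 0.023138 nm

0.023138


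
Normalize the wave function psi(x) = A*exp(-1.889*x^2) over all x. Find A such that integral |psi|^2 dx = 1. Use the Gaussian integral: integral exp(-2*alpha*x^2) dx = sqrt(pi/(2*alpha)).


integral |psi|^2 dx = A^2 * sqrt(pi/(2*alpha)) = 1
A^2 = sqrt(2*alpha/pi)
= sqrt(2 * 1.889 / pi)
= 1.09662
A = sqrt(1.09662)
= 1.0472

1.0472


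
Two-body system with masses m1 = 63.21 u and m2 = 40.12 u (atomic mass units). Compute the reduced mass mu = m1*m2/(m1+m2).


mu = m1 * m2 / (m1 + m2)
= 63.21 * 40.12 / (63.21 + 40.12)
= 2535.9852 / 103.33
= 24.5426 u

24.5426


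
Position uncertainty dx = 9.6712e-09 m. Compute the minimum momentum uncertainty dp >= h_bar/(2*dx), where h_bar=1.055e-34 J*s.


dp = h_bar / (2 * dx)
= 1.055e-34 / (2 * 9.6712e-09)
= 1.055e-34 / 1.9342e-08
= 5.4543e-27 kg*m/s

5.4543e-27


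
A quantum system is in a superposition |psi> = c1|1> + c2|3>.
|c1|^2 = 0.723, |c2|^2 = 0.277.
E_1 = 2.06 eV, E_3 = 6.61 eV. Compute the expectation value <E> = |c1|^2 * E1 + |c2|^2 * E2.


<E> = |c1|^2 * E1 + |c2|^2 * E2
= 0.723 * 2.06 + 0.277 * 6.61
= 1.4894 + 1.831
= 3.3204 eV

3.3204


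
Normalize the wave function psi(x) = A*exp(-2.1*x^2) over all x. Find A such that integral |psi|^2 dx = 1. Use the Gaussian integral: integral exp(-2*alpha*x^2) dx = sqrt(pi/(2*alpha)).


integral |psi|^2 dx = A^2 * sqrt(pi/(2*alpha)) = 1
A^2 = sqrt(2*alpha/pi)
= sqrt(2 * 2.1 / pi)
= 1.156245
A = sqrt(1.156245)
= 1.0753

1.0753


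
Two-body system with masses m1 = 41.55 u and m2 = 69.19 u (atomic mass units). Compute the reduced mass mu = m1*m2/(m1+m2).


mu = m1 * m2 / (m1 + m2)
= 41.55 * 69.19 / (41.55 + 69.19)
= 2874.8445 / 110.74
= 25.9603 u

25.9603


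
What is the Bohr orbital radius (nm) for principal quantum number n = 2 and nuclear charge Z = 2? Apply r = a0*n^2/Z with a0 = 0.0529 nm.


r = a0 * n^2 / Z
= 0.0529 * 2^2 / 2
= 0.0529 * 4 / 2
= 0.1058 nm

0.1058


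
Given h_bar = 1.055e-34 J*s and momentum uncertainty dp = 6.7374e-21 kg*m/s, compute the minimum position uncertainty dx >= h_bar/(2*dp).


dx = h_bar / (2 * dp)
= 1.055e-34 / (2 * 6.7374e-21)
= 1.055e-34 / 1.3475e-20
= 7.8294e-15 m

7.8294e-15


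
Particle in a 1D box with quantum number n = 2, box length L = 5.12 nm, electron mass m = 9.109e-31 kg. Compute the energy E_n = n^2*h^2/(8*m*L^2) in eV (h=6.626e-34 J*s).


E = n^2 * h^2 / (8 * m * L^2)
= 2^2 * (6.626e-34)^2 / (8 * 9.109e-31 * (5.12e-9)^2)
= 4 * 4.3904e-67 / (8 * 9.109e-31 * 2.6214e-17)
= 9.1931e-21 J
= 0.0574 eV

0.0574


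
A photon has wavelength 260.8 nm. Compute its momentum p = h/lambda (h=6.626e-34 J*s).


p = h / lambda
= 6.626e-34 / (260.8e-9)
= 6.626e-34 / 2.6080e-07
= 2.5406e-27 kg*m/s

2.5406e-27


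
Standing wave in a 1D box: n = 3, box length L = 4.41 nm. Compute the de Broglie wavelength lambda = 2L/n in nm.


lambda = 2L / n
= 2 * 4.41 / 3
= 8.82 / 3
= 2.94 nm

2.94


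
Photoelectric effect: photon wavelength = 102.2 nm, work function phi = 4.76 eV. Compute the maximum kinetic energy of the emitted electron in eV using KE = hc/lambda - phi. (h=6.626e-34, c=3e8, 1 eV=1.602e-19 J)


E_photon = hc / lambda
= (6.626e-34)(3e8) / (102.2e-9)
= 1.9450e-18 J
= 12.1411 eV
KE = E_photon - phi
= 12.1411 - 4.76
= 7.3811 eV

7.3811


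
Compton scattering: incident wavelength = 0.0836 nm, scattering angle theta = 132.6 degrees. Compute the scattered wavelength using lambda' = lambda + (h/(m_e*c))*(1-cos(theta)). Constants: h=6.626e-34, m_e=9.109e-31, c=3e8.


Compton wavelength: h/(m_e*c) = 2.4247e-12 m
d_lambda = 2.4247e-12 * (1 - cos(132.6 deg))
= 2.4247e-12 * 1.676876
= 4.0659e-12 m = 0.004066 nm
lambda' = 0.0836 + 0.004066
= 0.087666 nm

0.087666


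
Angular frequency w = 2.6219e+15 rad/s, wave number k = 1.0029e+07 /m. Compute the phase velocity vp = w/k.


vp = w / k
= 2.6219e+15 / 1.0029e+07
= 2.6143e+08 m/s

2.6143e+08


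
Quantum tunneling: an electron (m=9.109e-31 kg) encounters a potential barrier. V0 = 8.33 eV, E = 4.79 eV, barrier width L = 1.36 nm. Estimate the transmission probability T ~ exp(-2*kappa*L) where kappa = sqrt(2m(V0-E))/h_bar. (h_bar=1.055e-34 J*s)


V0 - E = 3.54 eV = 5.6711e-19 J
kappa = sqrt(2 * m * (V0-E)) / h_bar
= sqrt(2 * 9.109e-31 * 5.6711e-19) / 1.055e-34
= 9.6345e+09 /m
2*kappa*L = 2 * 9.6345e+09 * 1.36e-9
= 26.2059
T = exp(-26.2059) = 4.158211e-12

4.158211e-12


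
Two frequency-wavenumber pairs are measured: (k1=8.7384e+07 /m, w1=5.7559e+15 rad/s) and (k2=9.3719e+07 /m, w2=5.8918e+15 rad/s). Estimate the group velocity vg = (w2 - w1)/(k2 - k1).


vg = (w2 - w1) / (k2 - k1)
= (5.8918e+15 - 5.7559e+15) / (9.3719e+07 - 8.7384e+07)
= 1.3590e+14 / 6.3350e+06
= 2.1452e+07 m/s

2.1452e+07


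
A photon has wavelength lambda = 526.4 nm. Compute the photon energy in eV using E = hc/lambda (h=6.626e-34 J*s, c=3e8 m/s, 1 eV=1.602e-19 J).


E = hc / lambda
= (6.626e-34)(3e8) / (526.4e-9)
= 1.9878e-25 / 5.2640e-07
= 3.7762e-19 J
Converting to eV: 3.7762e-19 / 1.602e-19
= 2.3572 eV

2.3572


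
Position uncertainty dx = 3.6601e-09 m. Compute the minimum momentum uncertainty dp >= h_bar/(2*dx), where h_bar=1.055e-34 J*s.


dp = h_bar / (2 * dx)
= 1.055e-34 / (2 * 3.6601e-09)
= 1.055e-34 / 7.3202e-09
= 1.4412e-26 kg*m/s

1.4412e-26


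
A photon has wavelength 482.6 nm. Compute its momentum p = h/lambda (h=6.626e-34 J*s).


p = h / lambda
= 6.626e-34 / (482.6e-9)
= 6.626e-34 / 4.8260e-07
= 1.3730e-27 kg*m/s

1.3730e-27


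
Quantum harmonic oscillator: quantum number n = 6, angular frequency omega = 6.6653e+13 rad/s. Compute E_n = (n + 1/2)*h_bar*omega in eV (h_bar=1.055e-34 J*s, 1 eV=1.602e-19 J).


E = (n + 1/2) * h_bar * omega
= (6 + 0.5) * 1.055e-34 * 6.6653e+13
= 6.5 * 7.0319e-21
= 4.5707e-20 J
= 0.2853 eV

0.2853


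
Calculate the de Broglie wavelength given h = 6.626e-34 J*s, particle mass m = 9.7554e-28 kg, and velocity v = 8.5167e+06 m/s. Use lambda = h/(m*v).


lambda = h / (m * v)
= 6.626e-34 / (9.7554e-28 * 8.5167e+06)
= 6.626e-34 / 8.3084e-21
= 7.9751e-14 m

7.9751e-14


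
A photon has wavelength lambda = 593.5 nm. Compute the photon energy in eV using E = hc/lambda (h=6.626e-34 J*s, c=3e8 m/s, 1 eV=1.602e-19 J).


E = hc / lambda
= (6.626e-34)(3e8) / (593.5e-9)
= 1.9878e-25 / 5.9350e-07
= 3.3493e-19 J
Converting to eV: 3.3493e-19 / 1.602e-19
= 2.0907 eV

2.0907


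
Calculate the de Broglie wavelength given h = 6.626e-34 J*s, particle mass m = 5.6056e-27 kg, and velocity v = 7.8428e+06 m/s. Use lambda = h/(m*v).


lambda = h / (m * v)
= 6.626e-34 / (5.6056e-27 * 7.8428e+06)
= 6.626e-34 / 4.3964e-20
= 1.5072e-14 m

1.5072e-14


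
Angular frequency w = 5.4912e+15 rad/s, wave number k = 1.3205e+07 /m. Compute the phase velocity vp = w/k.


vp = w / k
= 5.4912e+15 / 1.3205e+07
= 4.1584e+08 m/s

4.1584e+08


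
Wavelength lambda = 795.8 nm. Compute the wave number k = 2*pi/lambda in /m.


k = 2 * pi / lambda
= 6.2832 / (795.8e-9)
= 6.2832 / 7.9580e-07
= 7.8954e+06 /m

7.8954e+06


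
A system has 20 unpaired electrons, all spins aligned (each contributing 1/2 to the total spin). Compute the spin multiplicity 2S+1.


Total spin S = N * (1/2) = 20 * 0.5 = 10.0
Spin multiplicity = 2S + 1
= 2 * 10.0 + 1
= 21

21


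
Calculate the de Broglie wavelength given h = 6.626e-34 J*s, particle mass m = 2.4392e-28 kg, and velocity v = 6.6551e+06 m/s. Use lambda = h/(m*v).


lambda = h / (m * v)
= 6.626e-34 / (2.4392e-28 * 6.6551e+06)
= 6.626e-34 / 1.6233e-21
= 4.0818e-13 m

4.0818e-13


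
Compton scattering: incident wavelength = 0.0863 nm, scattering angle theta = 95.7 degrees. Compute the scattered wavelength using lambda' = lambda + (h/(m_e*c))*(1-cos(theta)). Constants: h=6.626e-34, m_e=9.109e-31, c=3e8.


Compton wavelength: h/(m_e*c) = 2.4247e-12 m
d_lambda = 2.4247e-12 * (1 - cos(95.7 deg))
= 2.4247e-12 * 1.09932
= 2.6655e-12 m = 0.002666 nm
lambda' = 0.0863 + 0.002666
= 0.088966 nm

0.088966


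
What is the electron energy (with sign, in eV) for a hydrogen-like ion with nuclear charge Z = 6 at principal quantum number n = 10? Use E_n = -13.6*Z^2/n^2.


E_n = -13.6 * Z^2 / n^2
= -13.6 * 6^2 / 10^2
= -13.6 * 36 / 100
= -4.896 eV

-4.896


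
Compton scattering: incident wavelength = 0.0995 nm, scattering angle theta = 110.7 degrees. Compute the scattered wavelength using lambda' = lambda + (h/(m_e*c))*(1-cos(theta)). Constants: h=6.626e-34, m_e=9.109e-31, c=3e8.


Compton wavelength: h/(m_e*c) = 2.4247e-12 m
d_lambda = 2.4247e-12 * (1 - cos(110.7 deg))
= 2.4247e-12 * 1.353475
= 3.2818e-12 m = 0.003282 nm
lambda' = 0.0995 + 0.003282
= 0.102782 nm

0.102782


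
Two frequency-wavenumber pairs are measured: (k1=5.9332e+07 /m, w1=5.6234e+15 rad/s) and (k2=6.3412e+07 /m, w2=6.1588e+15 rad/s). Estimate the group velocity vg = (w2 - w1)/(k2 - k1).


vg = (w2 - w1) / (k2 - k1)
= (6.1588e+15 - 5.6234e+15) / (6.3412e+07 - 5.9332e+07)
= 5.3540e+14 / 4.0800e+06
= 1.3123e+08 m/s

1.3123e+08


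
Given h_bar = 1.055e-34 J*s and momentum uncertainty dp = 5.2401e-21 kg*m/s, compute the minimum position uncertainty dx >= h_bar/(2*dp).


dx = h_bar / (2 * dp)
= 1.055e-34 / (2 * 5.2401e-21)
= 1.055e-34 / 1.0480e-20
= 1.0067e-14 m

1.0067e-14


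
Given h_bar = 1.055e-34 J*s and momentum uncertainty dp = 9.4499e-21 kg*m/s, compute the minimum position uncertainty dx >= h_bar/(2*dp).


dx = h_bar / (2 * dp)
= 1.055e-34 / (2 * 9.4499e-21)
= 1.055e-34 / 1.8900e-20
= 5.5821e-15 m

5.5821e-15


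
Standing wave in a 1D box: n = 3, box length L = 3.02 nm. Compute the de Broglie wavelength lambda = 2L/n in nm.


lambda = 2L / n
= 2 * 3.02 / 3
= 6.04 / 3
= 2.0133 nm

2.0133


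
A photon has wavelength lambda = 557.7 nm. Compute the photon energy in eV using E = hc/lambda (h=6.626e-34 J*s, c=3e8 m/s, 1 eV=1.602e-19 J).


E = hc / lambda
= (6.626e-34)(3e8) / (557.7e-9)
= 1.9878e-25 / 5.5770e-07
= 3.5643e-19 J
Converting to eV: 3.5643e-19 / 1.602e-19
= 2.2249 eV

2.2249


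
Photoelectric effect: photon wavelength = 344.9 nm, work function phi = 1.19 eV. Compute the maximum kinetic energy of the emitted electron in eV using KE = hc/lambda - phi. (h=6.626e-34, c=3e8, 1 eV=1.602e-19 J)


E_photon = hc / lambda
= (6.626e-34)(3e8) / (344.9e-9)
= 5.7634e-19 J
= 3.5976 eV
KE = E_photon - phi
= 3.5976 - 1.19
= 2.4076 eV

2.4076


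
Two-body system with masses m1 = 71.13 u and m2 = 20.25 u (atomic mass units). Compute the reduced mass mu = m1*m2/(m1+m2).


mu = m1 * m2 / (m1 + m2)
= 71.13 * 20.25 / (71.13 + 20.25)
= 1440.3825 / 91.38
= 15.7626 u

15.7626


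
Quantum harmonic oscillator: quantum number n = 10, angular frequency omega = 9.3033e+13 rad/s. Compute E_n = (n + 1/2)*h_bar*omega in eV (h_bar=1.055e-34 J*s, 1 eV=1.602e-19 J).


E = (n + 1/2) * h_bar * omega
= (10 + 0.5) * 1.055e-34 * 9.3033e+13
= 10.5 * 9.8150e-21
= 1.0306e-19 J
= 0.6433 eV

0.6433


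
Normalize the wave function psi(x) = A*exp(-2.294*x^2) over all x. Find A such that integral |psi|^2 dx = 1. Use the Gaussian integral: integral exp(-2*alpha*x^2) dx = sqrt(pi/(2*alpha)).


integral |psi|^2 dx = A^2 * sqrt(pi/(2*alpha)) = 1
A^2 = sqrt(2*alpha/pi)
= sqrt(2 * 2.294 / pi)
= 1.208472
A = sqrt(1.208472)
= 1.0993

1.0993


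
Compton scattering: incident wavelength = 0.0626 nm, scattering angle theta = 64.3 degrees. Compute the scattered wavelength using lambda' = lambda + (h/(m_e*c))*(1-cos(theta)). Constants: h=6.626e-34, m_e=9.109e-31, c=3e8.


Compton wavelength: h/(m_e*c) = 2.4247e-12 m
d_lambda = 2.4247e-12 * (1 - cos(64.3 deg))
= 2.4247e-12 * 0.566341
= 1.3732e-12 m = 0.001373 nm
lambda' = 0.0626 + 0.001373
= 0.063973 nm

0.063973


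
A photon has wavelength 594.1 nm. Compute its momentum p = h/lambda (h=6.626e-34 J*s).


p = h / lambda
= 6.626e-34 / (594.1e-9)
= 6.626e-34 / 5.9410e-07
= 1.1153e-27 kg*m/s

1.1153e-27


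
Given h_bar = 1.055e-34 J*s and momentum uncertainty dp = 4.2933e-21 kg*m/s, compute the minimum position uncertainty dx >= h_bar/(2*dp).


dx = h_bar / (2 * dp)
= 1.055e-34 / (2 * 4.2933e-21)
= 1.055e-34 / 8.5866e-21
= 1.2287e-14 m

1.2287e-14


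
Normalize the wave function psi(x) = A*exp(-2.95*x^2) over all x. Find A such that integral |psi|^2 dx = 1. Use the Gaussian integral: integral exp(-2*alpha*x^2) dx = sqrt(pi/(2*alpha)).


integral |psi|^2 dx = A^2 * sqrt(pi/(2*alpha)) = 1
A^2 = sqrt(2*alpha/pi)
= sqrt(2 * 2.95 / pi)
= 1.370412
A = sqrt(1.370412)
= 1.1706

1.1706


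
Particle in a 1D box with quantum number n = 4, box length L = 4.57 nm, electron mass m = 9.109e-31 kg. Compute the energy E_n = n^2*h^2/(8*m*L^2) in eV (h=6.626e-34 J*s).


E = n^2 * h^2 / (8 * m * L^2)
= 4^2 * (6.626e-34)^2 / (8 * 9.109e-31 * (4.57e-9)^2)
= 16 * 4.3904e-67 / (8 * 9.109e-31 * 2.0885e-17)
= 4.6156e-20 J
= 0.2881 eV

0.2881


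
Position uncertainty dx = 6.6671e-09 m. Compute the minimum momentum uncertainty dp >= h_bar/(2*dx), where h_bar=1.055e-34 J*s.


dp = h_bar / (2 * dx)
= 1.055e-34 / (2 * 6.6671e-09)
= 1.055e-34 / 1.3334e-08
= 7.9120e-27 kg*m/s

7.9120e-27


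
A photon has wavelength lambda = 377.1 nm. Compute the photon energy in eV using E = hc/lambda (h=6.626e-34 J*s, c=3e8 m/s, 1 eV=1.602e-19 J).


E = hc / lambda
= (6.626e-34)(3e8) / (377.1e-9)
= 1.9878e-25 / 3.7710e-07
= 5.2713e-19 J
Converting to eV: 5.2713e-19 / 1.602e-19
= 3.2904 eV

3.2904


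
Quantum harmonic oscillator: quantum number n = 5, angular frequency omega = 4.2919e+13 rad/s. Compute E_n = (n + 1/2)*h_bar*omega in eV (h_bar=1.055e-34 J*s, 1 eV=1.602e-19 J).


E = (n + 1/2) * h_bar * omega
= (5 + 0.5) * 1.055e-34 * 4.2919e+13
= 5.5 * 4.5280e-21
= 2.4904e-20 J
= 0.1555 eV

0.1555


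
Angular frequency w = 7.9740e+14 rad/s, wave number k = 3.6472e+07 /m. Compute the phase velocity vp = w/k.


vp = w / k
= 7.9740e+14 / 3.6472e+07
= 2.1863e+07 m/s

2.1863e+07


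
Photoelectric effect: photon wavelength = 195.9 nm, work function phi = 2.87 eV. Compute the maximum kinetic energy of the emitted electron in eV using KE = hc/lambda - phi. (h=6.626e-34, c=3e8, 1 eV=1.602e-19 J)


E_photon = hc / lambda
= (6.626e-34)(3e8) / (195.9e-9)
= 1.0147e-18 J
= 6.334 eV
KE = E_photon - phi
= 6.334 - 2.87
= 3.464 eV

3.464


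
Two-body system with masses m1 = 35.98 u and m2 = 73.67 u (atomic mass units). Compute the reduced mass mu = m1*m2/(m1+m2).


mu = m1 * m2 / (m1 + m2)
= 35.98 * 73.67 / (35.98 + 73.67)
= 2650.6466 / 109.65
= 24.1737 u

24.1737


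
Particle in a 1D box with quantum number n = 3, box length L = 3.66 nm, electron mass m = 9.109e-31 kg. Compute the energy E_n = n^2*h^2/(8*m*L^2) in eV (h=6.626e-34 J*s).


E = n^2 * h^2 / (8 * m * L^2)
= 3^2 * (6.626e-34)^2 / (8 * 9.109e-31 * (3.66e-9)^2)
= 9 * 4.3904e-67 / (8 * 9.109e-31 * 1.3396e-17)
= 4.0478e-20 J
= 0.2527 eV

0.2527


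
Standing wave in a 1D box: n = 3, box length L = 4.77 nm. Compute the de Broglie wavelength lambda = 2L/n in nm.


lambda = 2L / n
= 2 * 4.77 / 3
= 9.54 / 3
= 3.18 nm

3.18


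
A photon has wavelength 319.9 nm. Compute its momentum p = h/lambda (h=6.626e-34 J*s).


p = h / lambda
= 6.626e-34 / (319.9e-9)
= 6.626e-34 / 3.1990e-07
= 2.0713e-27 kg*m/s

2.0713e-27


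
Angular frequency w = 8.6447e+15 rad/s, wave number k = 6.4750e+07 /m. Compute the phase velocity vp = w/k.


vp = w / k
= 8.6447e+15 / 6.4750e+07
= 1.3351e+08 m/s

1.3351e+08


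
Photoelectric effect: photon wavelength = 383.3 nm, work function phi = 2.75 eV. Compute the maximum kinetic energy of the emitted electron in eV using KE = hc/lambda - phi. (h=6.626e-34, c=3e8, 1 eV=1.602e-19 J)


E_photon = hc / lambda
= (6.626e-34)(3e8) / (383.3e-9)
= 5.1860e-19 J
= 3.2372 eV
KE = E_photon - phi
= 3.2372 - 2.75
= 0.4872 eV

0.4872


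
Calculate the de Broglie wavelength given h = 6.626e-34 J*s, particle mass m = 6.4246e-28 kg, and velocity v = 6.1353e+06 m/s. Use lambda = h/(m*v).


lambda = h / (m * v)
= 6.626e-34 / (6.4246e-28 * 6.1353e+06)
= 6.626e-34 / 3.9417e-21
= 1.6810e-13 m

1.6810e-13


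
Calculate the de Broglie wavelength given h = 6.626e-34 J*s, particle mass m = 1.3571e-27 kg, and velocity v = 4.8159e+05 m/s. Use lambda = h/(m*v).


lambda = h / (m * v)
= 6.626e-34 / (1.3571e-27 * 4.8159e+05)
= 6.626e-34 / 6.5357e-22
= 1.0138e-12 m

1.0138e-12


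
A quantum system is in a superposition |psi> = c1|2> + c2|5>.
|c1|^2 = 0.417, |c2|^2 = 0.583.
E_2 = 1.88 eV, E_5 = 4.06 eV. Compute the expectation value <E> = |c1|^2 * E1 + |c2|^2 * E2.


<E> = |c1|^2 * E1 + |c2|^2 * E2
= 0.417 * 1.88 + 0.583 * 4.06
= 0.784 + 2.367
= 3.1509 eV

3.1509


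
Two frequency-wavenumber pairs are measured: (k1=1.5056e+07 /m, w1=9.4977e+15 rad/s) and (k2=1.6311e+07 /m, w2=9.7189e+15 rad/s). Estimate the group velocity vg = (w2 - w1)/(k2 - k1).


vg = (w2 - w1) / (k2 - k1)
= (9.7189e+15 - 9.4977e+15) / (1.6311e+07 - 1.5056e+07)
= 2.2120e+14 / 1.2550e+06
= 1.7625e+08 m/s

1.7625e+08


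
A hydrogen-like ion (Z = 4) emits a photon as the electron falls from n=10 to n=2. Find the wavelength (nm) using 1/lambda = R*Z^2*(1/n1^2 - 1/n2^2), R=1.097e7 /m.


1/lambda = R * Z^2 * (1/n1^2 - 1/n2^2)
= 1.097e7 * 4^2 * (1/2^2 - 1/10^2)
= 1.097e7 * 16 * (0.25 - 0.01)
= 4.2125e+07 /m
lambda = 1 / 4.2125e+07
= 23.739 nm

23.739


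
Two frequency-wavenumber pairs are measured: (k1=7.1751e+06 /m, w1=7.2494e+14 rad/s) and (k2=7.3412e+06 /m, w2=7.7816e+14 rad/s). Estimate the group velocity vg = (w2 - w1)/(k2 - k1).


vg = (w2 - w1) / (k2 - k1)
= (7.7816e+14 - 7.2494e+14) / (7.3412e+06 - 7.1751e+06)
= 5.3220e+13 / 1.6610e+05
= 3.2041e+08 m/s

3.2041e+08


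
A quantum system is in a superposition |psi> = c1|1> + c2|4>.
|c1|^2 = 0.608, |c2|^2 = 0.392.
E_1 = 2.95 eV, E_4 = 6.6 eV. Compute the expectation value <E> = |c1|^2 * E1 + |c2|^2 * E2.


<E> = |c1|^2 * E1 + |c2|^2 * E2
= 0.608 * 2.95 + 0.392 * 6.6
= 1.7936 + 2.5872
= 4.3808 eV

4.3808


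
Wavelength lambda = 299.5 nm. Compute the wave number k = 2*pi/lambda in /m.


k = 2 * pi / lambda
= 6.2832 / (299.5e-9)
= 6.2832 / 2.9950e-07
= 2.0979e+07 /m

2.0979e+07


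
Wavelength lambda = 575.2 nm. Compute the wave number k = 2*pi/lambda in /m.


k = 2 * pi / lambda
= 6.2832 / (575.2e-9)
= 6.2832 / 5.7520e-07
= 1.0923e+07 /m

1.0923e+07


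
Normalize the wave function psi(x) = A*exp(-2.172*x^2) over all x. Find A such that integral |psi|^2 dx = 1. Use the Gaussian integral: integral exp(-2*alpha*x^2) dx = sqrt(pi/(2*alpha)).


integral |psi|^2 dx = A^2 * sqrt(pi/(2*alpha)) = 1
A^2 = sqrt(2*alpha/pi)
= sqrt(2 * 2.172 / pi)
= 1.175899
A = sqrt(1.175899)
= 1.0844

1.0844


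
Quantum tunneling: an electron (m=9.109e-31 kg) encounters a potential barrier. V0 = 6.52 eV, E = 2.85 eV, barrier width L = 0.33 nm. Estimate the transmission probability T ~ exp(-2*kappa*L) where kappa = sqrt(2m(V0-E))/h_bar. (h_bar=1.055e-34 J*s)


V0 - E = 3.67 eV = 5.8793e-19 J
kappa = sqrt(2 * m * (V0-E)) / h_bar
= sqrt(2 * 9.109e-31 * 5.8793e-19) / 1.055e-34
= 9.8098e+09 /m
2*kappa*L = 2 * 9.8098e+09 * 0.33e-9
= 6.4745
T = exp(-6.4745) = 1.542273e-03

1.542273e-03


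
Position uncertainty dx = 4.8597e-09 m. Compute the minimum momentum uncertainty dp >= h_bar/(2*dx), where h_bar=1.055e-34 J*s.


dp = h_bar / (2 * dx)
= 1.055e-34 / (2 * 4.8597e-09)
= 1.055e-34 / 9.7194e-09
= 1.0855e-26 kg*m/s

1.0855e-26


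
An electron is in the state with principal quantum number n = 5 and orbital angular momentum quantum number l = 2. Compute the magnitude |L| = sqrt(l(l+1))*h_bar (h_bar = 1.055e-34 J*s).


L = sqrt(l*(l+1)) * h_bar
= sqrt(2 * 3) * 1.055e-34
= sqrt(6) * 1.055e-34
= 2.4495 * 1.055e-34
= 2.5842e-34 J*s

2.5842e-34


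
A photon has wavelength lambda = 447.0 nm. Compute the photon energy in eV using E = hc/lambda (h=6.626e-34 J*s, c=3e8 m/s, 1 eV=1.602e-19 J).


E = hc / lambda
= (6.626e-34)(3e8) / (447.0e-9)
= 1.9878e-25 / 4.4700e-07
= 4.4470e-19 J
Converting to eV: 4.4470e-19 / 1.602e-19
= 2.7759 eV

2.7759
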